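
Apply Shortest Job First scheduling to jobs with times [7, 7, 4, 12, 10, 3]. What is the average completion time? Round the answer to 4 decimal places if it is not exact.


SJF order (ascending): [3, 4, 7, 7, 10, 12]
Completion times:
  Job 1: burst=3, C=3
  Job 2: burst=4, C=7
  Job 3: burst=7, C=14
  Job 4: burst=7, C=21
  Job 5: burst=10, C=31
  Job 6: burst=12, C=43
Average completion = 119/6 = 19.8333

19.8333


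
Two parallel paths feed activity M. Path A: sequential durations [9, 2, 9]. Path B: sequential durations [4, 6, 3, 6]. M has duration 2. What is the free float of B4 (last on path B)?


ES(B4) = sum of predecessors on chain B = 13
EF(B4) = ES + duration = 13 + 6 = 19
Successor of B4 is M. ES(M) = max(sum(A), sum(B)) = max(20, 19) = 20
Free float = ES(successor) - EF(current) = 20 - 19 = 1

1


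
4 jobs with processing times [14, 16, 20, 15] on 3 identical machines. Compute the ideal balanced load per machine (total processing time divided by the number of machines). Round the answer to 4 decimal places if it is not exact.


Total processing time = 14 + 16 + 20 + 15 = 65
Number of machines = 3
Ideal balanced load = 65 / 3 = 21.6667

21.6667


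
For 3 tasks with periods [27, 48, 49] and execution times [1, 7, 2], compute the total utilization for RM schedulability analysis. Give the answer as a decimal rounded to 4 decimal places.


Compute individual utilizations (exact fractions):
  Task 1: C/T = 1/27 (approx. 0.037)
  Task 2: C/T = 7/48 (approx. 0.1458)
  Task 3: C/T = 2/49 (approx. 0.0408)
Total utilization U = 1/27 + 7/48 + 2/49 = 4735/21168
Rounded to 4 decimal places: U = 0.2237
RM (Liu & Layland) bound for 3 tasks = 0.779763; compare with U = 4735/21168 (approx. 0.223687)
U <= bound, so schedulable by RM sufficient condition.

0.2237


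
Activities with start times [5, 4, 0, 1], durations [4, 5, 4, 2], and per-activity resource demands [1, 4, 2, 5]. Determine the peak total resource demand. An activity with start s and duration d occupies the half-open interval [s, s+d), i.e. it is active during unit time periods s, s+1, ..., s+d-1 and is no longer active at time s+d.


Each activity i is active on [start_i, start_i + duration_i).
Compute total resource usage per time slot:
  t=0: active resources = [2], total = 2
  t=1: active resources = [2, 5], total = 7
  t=2: active resources = [2, 5], total = 7
  t=3: active resources = [2], total = 2
  t=4: active resources = [4], total = 4
  t=5: active resources = [1, 4], total = 5
  t=6: active resources = [1, 4], total = 5
  t=7: active resources = [1, 4], total = 5
  t=8: active resources = [1, 4], total = 5
Peak resource demand = 7

7


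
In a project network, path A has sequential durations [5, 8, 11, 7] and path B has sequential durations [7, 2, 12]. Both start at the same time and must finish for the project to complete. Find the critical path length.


Path A total = 5 + 8 + 11 + 7 = 31
Path B total = 7 + 2 + 12 = 21
Critical path = longest path = max(31, 21) = 31

31


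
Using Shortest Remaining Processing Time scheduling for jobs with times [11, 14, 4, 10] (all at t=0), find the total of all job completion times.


Since all jobs arrive at t=0, SRPT equals SPT ordering.
SPT order: [4, 10, 11, 14]
Completion times:
  Job 1: p=4, C=4
  Job 2: p=10, C=14
  Job 3: p=11, C=25
  Job 4: p=14, C=39
Total completion time = 4 + 14 + 25 + 39 = 82

82


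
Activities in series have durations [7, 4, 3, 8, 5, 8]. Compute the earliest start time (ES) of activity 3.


Activity 3 starts after activities 1 through 2 complete.
Predecessor durations: [7, 4]
ES = 7 + 4 = 11

11


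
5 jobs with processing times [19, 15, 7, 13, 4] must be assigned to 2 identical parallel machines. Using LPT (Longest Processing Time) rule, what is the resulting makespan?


Sort jobs in decreasing order (LPT): [19, 15, 13, 7, 4]
Assign each job to the least loaded machine:
  Machine 1: jobs [19, 7, 4], load = 30
  Machine 2: jobs [15, 13], load = 28
Makespan = max load = 30

30


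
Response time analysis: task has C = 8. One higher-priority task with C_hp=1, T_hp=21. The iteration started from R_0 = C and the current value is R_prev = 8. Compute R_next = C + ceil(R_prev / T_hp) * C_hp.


R_next = C + ceil(R_prev / T_hp) * C_hp
ceil(8 / 21) = ceil(0.381) = 1
Interference = 1 * 1 = 1
R_next = 8 + 1 = 9

9


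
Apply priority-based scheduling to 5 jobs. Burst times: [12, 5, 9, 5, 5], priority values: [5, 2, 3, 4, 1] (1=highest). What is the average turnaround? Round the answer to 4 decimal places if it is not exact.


Sort by priority (ascending = highest first):
Order: [(1, 5), (2, 5), (3, 9), (4, 5), (5, 12)]
Completion times:
  Priority 1, burst=5, C=5
  Priority 2, burst=5, C=10
  Priority 3, burst=9, C=19
  Priority 4, burst=5, C=24
  Priority 5, burst=12, C=36
Average turnaround = 94/5 = 18.8

18.8


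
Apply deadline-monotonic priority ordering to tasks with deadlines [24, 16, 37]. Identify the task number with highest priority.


Sort tasks by relative deadline (ascending):
  Task 2: deadline = 16
  Task 1: deadline = 24
  Task 3: deadline = 37
Priority order (highest first): [2, 1, 3]
Highest priority task = 2

2


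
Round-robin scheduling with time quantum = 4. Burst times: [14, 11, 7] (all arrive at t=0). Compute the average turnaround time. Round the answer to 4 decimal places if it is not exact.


Time quantum = 4
Execution trace:
  J1 runs 4 units, time = 4
  J2 runs 4 units, time = 8
  J3 runs 4 units, time = 12
  J1 runs 4 units, time = 16
  J2 runs 4 units, time = 20
  J3 runs 3 units, time = 23
  J1 runs 4 units, time = 27
  J2 runs 3 units, time = 30
  J1 runs 2 units, time = 32
Finish times: [32, 30, 23]
Average turnaround = 85/3 = 28.3333

28.3333


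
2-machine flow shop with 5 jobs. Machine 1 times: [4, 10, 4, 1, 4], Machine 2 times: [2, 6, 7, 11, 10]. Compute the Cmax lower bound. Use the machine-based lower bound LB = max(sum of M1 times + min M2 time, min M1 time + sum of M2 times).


LB1 = sum(M1 times) + min(M2 times) = 23 + 2 = 25
LB2 = min(M1 times) + sum(M2 times) = 1 + 36 = 37
Lower bound = max(LB1, LB2) = max(25, 37) = 37

37


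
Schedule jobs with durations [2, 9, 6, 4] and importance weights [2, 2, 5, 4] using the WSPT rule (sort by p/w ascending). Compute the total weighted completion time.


Compute p/w ratios and sort ascending (WSPT): [(2, 2), (4, 4), (6, 5), (9, 2)]
Compute weighted completion times:
  Job (p=2,w=2): C=2, w*C=2*2=4
  Job (p=4,w=4): C=6, w*C=4*6=24
  Job (p=6,w=5): C=12, w*C=5*12=60
  Job (p=9,w=2): C=21, w*C=2*21=42
Total weighted completion time = 130

130


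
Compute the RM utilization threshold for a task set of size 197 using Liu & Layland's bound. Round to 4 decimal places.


Compute 2^(1/197) = 1.0035247108
Subtract 1: 1.0035247108 - 1 = 0.0035247108
Multiply by n: 197 * 0.0035247108 = 0.6943680276
Round to 4 dp: 0.6944

0.6944


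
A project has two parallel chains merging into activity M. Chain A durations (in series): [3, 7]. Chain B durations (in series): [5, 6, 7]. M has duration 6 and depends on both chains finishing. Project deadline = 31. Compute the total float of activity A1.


Forward pass: ES(A1) = sum of predecessors on chain A = 0
EF = ES + duration = 0 + 3 = 3
Backward pass: LF(M) = deadline = 31; LS(M) = 31 - 6 = 25
LF(A1) = LS(M) - sum(successors on chain A) = 25 - 7 = 18
LS = LF - duration = 18 - 3 = 15
Total float = LS - ES = 15 - 0 = 15

15


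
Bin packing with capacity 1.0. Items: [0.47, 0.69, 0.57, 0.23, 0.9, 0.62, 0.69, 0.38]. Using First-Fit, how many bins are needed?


Place items sequentially using First-Fit:
  Item 0.47 -> new Bin 1
  Item 0.69 -> new Bin 2
  Item 0.57 -> new Bin 3
  Item 0.23 -> Bin 1 (now 0.7)
  Item 0.9 -> new Bin 4
  Item 0.62 -> new Bin 5
  Item 0.69 -> new Bin 6
  Item 0.38 -> Bin 3 (now 0.95)
Total bins used = 6

6


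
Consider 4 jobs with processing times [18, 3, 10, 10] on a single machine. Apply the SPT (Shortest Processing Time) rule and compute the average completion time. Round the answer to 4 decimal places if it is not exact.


Sort jobs by processing time (SPT order): [3, 10, 10, 18]
Compute completion times sequentially:
  Job 1: processing = 3, completes at 3
  Job 2: processing = 10, completes at 13
  Job 3: processing = 10, completes at 23
  Job 4: processing = 18, completes at 41
Sum of completion times = 80
Average completion time = 80/4 = 20.0

20.0


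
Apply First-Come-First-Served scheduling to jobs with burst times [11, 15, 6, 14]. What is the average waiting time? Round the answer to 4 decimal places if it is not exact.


FCFS order (as given): [11, 15, 6, 14]
Waiting times:
  Job 1: wait = 0
  Job 2: wait = 11
  Job 3: wait = 26
  Job 4: wait = 32
Sum of waiting times = 69
Average waiting time = 69/4 = 17.25

17.25


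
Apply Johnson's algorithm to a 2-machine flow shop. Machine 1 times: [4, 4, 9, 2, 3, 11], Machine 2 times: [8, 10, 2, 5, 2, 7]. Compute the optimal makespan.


Apply Johnson's rule:
  Group 1 (a <= b): [(4, 2, 5), (1, 4, 8), (2, 4, 10)]
  Group 2 (a > b): [(6, 11, 7), (3, 9, 2), (5, 3, 2)]
Optimal job order: [4, 1, 2, 6, 3, 5]
Schedule:
  Job 4: M1 done at 2, M2 done at 7
  Job 1: M1 done at 6, M2 done at 15
  Job 2: M1 done at 10, M2 done at 25
  Job 6: M1 done at 21, M2 done at 32
  Job 3: M1 done at 30, M2 done at 34
  Job 5: M1 done at 33, M2 done at 36
Makespan = 36

36


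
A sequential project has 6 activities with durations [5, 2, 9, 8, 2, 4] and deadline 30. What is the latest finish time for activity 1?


LF(activity 1) = deadline - sum of successor durations
Successors: activities 2 through 6 with durations [2, 9, 8, 2, 4]
Sum of successor durations = 25
LF = 30 - 25 = 5

5


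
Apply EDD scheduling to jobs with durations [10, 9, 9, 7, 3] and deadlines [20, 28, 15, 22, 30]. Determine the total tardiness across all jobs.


Sort by due date (EDD order): [(9, 15), (10, 20), (7, 22), (9, 28), (3, 30)]
Compute completion times and tardiness:
  Job 1: p=9, d=15, C=9, tardiness=max(0,9-15)=0
  Job 2: p=10, d=20, C=19, tardiness=max(0,19-20)=0
  Job 3: p=7, d=22, C=26, tardiness=max(0,26-22)=4
  Job 4: p=9, d=28, C=35, tardiness=max(0,35-28)=7
  Job 5: p=3, d=30, C=38, tardiness=max(0,38-30)=8
Total tardiness = 19

19


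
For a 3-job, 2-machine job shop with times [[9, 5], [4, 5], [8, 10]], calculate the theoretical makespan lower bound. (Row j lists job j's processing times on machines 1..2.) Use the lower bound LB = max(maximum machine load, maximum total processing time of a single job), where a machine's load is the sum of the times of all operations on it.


Machine loads:
  Machine 1: 9 + 4 + 8 = 21
  Machine 2: 5 + 5 + 10 = 20
Max machine load = 21
Job totals:
  Job 1: 14
  Job 2: 9
  Job 3: 18
Max job total = 18
Lower bound = max(21, 18) = 21

21


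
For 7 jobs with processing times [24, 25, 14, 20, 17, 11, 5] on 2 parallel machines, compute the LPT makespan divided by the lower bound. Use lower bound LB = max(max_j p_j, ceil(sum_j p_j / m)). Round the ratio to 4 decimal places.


LPT order: [25, 24, 20, 17, 14, 11, 5]
Machine loads after assignment: [56, 60]
LPT makespan = 60
Lower bound = max(max_job, ceil(total/2)) = max(25, 58) = 58
Ratio = 60 / 58 = 1.0345

1.0345


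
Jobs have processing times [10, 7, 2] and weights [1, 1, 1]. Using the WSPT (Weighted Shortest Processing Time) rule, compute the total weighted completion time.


Compute p/w ratios and sort ascending (WSPT): [(2, 1), (7, 1), (10, 1)]
Compute weighted completion times:
  Job (p=2,w=1): C=2, w*C=1*2=2
  Job (p=7,w=1): C=9, w*C=1*9=9
  Job (p=10,w=1): C=19, w*C=1*19=19
Total weighted completion time = 30

30


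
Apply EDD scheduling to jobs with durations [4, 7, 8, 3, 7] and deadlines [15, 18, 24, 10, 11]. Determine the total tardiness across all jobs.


Sort by due date (EDD order): [(3, 10), (7, 11), (4, 15), (7, 18), (8, 24)]
Compute completion times and tardiness:
  Job 1: p=3, d=10, C=3, tardiness=max(0,3-10)=0
  Job 2: p=7, d=11, C=10, tardiness=max(0,10-11)=0
  Job 3: p=4, d=15, C=14, tardiness=max(0,14-15)=0
  Job 4: p=7, d=18, C=21, tardiness=max(0,21-18)=3
  Job 5: p=8, d=24, C=29, tardiness=max(0,29-24)=5
Total tardiness = 8

8


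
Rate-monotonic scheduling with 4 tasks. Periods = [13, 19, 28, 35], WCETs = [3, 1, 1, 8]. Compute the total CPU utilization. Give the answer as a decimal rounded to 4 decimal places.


Compute individual utilizations (exact fractions):
  Task 1: C/T = 3/13 (approx. 0.2308)
  Task 2: C/T = 1/19 (approx. 0.0526)
  Task 3: C/T = 1/28 (approx. 0.0357)
  Task 4: C/T = 8/35 (approx. 0.2286)
Total utilization U = 3/13 + 1/19 + 1/28 + 8/35 = 18939/34580
Rounded to 4 decimal places: U = 0.5477
RM (Liu & Layland) bound for 4 tasks = 0.756828; compare with U = 18939/34580 (approx. 0.547687)
U <= bound, so schedulable by RM sufficient condition.

0.5477


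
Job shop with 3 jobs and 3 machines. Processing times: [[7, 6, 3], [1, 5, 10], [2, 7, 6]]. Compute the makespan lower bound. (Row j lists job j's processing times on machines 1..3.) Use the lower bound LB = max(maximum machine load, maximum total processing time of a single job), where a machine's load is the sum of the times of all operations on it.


Machine loads:
  Machine 1: 7 + 1 + 2 = 10
  Machine 2: 6 + 5 + 7 = 18
  Machine 3: 3 + 10 + 6 = 19
Max machine load = 19
Job totals:
  Job 1: 16
  Job 2: 16
  Job 3: 15
Max job total = 16
Lower bound = max(19, 16) = 19

19


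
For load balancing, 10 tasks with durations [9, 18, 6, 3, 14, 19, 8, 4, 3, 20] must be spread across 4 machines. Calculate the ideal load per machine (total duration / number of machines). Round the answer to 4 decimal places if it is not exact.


Total processing time = 9 + 18 + 6 + 3 + 14 + 19 + 8 + 4 + 3 + 20 = 104
Number of machines = 4
Ideal balanced load = 104 / 4 = 26.0

26.0


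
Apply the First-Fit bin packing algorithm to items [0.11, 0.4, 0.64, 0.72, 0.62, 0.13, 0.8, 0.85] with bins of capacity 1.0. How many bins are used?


Place items sequentially using First-Fit:
  Item 0.11 -> new Bin 1
  Item 0.4 -> Bin 1 (now 0.51)
  Item 0.64 -> new Bin 2
  Item 0.72 -> new Bin 3
  Item 0.62 -> new Bin 4
  Item 0.13 -> Bin 1 (now 0.64)
  Item 0.8 -> new Bin 5
  Item 0.85 -> new Bin 6
Total bins used = 6

6


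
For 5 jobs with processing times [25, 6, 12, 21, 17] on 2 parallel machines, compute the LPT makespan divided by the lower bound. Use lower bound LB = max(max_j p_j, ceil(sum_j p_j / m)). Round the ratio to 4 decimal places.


LPT order: [25, 21, 17, 12, 6]
Machine loads after assignment: [43, 38]
LPT makespan = 43
Lower bound = max(max_job, ceil(total/2)) = max(25, 41) = 41
Ratio = 43 / 41 = 1.0488

1.0488


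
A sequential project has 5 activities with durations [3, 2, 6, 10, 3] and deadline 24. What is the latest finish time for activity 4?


LF(activity 4) = deadline - sum of successor durations
Successors: activities 5 through 5 with durations [3]
Sum of successor durations = 3
LF = 24 - 3 = 21

21


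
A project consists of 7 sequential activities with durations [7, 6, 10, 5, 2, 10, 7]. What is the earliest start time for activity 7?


Activity 7 starts after activities 1 through 6 complete.
Predecessor durations: [7, 6, 10, 5, 2, 10]
ES = 7 + 6 + 10 + 5 + 2 + 10 = 40

40


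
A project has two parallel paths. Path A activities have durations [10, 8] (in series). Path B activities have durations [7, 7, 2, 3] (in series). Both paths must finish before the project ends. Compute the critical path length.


Path A total = 10 + 8 = 18
Path B total = 7 + 7 + 2 + 3 = 19
Critical path = longest path = max(18, 19) = 19

19


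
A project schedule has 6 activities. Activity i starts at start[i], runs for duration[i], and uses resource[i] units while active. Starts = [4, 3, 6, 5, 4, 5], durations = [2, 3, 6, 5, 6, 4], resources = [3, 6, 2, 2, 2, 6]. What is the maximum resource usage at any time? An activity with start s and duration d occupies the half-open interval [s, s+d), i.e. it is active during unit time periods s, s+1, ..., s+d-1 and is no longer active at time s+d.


Each activity i is active on [start_i, start_i + duration_i).
Compute total resource usage per time slot:
  t=0: active resources = [], total = 0
  t=1: active resources = [], total = 0
  t=2: active resources = [], total = 0
  t=3: active resources = [6], total = 6
  t=4: active resources = [3, 6, 2], total = 11
  t=5: active resources = [3, 6, 2, 2, 6], total = 19
  t=6: active resources = [2, 2, 2, 6], total = 12
  t=7: active resources = [2, 2, 2, 6], total = 12
  t=8: active resources = [2, 2, 2, 6], total = 12
  t=9: active resources = [2, 2, 2], total = 6
  t=10: active resources = [2], total = 2
  t=11: active resources = [2], total = 2
Peak resource demand = 19

19


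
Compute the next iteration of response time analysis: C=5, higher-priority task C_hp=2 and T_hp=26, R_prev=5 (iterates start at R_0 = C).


R_next = C + ceil(R_prev / T_hp) * C_hp
ceil(5 / 26) = ceil(0.1923) = 1
Interference = 1 * 2 = 2
R_next = 5 + 2 = 7

7


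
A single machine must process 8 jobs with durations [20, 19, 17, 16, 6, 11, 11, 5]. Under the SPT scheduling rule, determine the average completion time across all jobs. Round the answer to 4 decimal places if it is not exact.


Sort jobs by processing time (SPT order): [5, 6, 11, 11, 16, 17, 19, 20]
Compute completion times sequentially:
  Job 1: processing = 5, completes at 5
  Job 2: processing = 6, completes at 11
  Job 3: processing = 11, completes at 22
  Job 4: processing = 11, completes at 33
  Job 5: processing = 16, completes at 49
  Job 6: processing = 17, completes at 66
  Job 7: processing = 19, completes at 85
  Job 8: processing = 20, completes at 105
Sum of completion times = 376
Average completion time = 376/8 = 47.0

47.0


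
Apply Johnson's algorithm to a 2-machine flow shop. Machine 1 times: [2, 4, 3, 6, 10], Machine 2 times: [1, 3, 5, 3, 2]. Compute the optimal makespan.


Apply Johnson's rule:
  Group 1 (a <= b): [(3, 3, 5)]
  Group 2 (a > b): [(2, 4, 3), (4, 6, 3), (5, 10, 2), (1, 2, 1)]
Optimal job order: [3, 2, 4, 5, 1]
Schedule:
  Job 3: M1 done at 3, M2 done at 8
  Job 2: M1 done at 7, M2 done at 11
  Job 4: M1 done at 13, M2 done at 16
  Job 5: M1 done at 23, M2 done at 25
  Job 1: M1 done at 25, M2 done at 26
Makespan = 26

26


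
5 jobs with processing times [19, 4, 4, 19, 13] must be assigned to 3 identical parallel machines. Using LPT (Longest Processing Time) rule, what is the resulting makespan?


Sort jobs in decreasing order (LPT): [19, 19, 13, 4, 4]
Assign each job to the least loaded machine:
  Machine 1: jobs [19], load = 19
  Machine 2: jobs [19], load = 19
  Machine 3: jobs [13, 4, 4], load = 21
Makespan = max load = 21

21


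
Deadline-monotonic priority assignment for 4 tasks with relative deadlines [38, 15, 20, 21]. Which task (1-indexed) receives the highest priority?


Sort tasks by relative deadline (ascending):
  Task 2: deadline = 15
  Task 3: deadline = 20
  Task 4: deadline = 21
  Task 1: deadline = 38
Priority order (highest first): [2, 3, 4, 1]
Highest priority task = 2

2


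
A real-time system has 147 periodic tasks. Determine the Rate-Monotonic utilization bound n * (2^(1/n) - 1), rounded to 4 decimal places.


Compute 2^(1/147) = 1.0047264214
Subtract 1: 1.0047264214 - 1 = 0.0047264214
Multiply by n: 147 * 0.0047264214 = 0.6947839458
Round to 4 dp: 0.6948

0.6948


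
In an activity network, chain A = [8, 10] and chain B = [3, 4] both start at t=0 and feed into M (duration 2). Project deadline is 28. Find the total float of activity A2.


Forward pass: ES(A2) = sum of predecessors on chain A = 8
EF = ES + duration = 8 + 10 = 18
Backward pass: LF(M) = deadline = 28; LS(M) = 28 - 2 = 26
LF(A2) = LS(M) - sum(successors on chain A) = 26 - 0 = 26
LS = LF - duration = 26 - 10 = 16
Total float = LS - ES = 16 - 8 = 8

8


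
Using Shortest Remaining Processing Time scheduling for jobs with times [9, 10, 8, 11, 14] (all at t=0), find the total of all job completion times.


Since all jobs arrive at t=0, SRPT equals SPT ordering.
SPT order: [8, 9, 10, 11, 14]
Completion times:
  Job 1: p=8, C=8
  Job 2: p=9, C=17
  Job 3: p=10, C=27
  Job 4: p=11, C=38
  Job 5: p=14, C=52
Total completion time = 8 + 17 + 27 + 38 + 52 = 142

142


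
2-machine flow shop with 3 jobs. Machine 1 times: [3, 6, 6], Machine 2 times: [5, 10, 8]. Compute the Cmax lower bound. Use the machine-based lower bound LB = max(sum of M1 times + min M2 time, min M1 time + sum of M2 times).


LB1 = sum(M1 times) + min(M2 times) = 15 + 5 = 20
LB2 = min(M1 times) + sum(M2 times) = 3 + 23 = 26
Lower bound = max(LB1, LB2) = max(20, 26) = 26

26


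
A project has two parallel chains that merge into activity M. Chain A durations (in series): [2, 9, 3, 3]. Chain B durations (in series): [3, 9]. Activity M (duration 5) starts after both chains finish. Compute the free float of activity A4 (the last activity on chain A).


ES(A4) = sum of predecessors on chain A = 14
EF(A4) = ES + duration = 14 + 3 = 17
Successor of A4 is M. ES(M) = max(sum(A), sum(B)) = max(17, 12) = 17
Free float = ES(successor) - EF(current) = 17 - 17 = 0

0


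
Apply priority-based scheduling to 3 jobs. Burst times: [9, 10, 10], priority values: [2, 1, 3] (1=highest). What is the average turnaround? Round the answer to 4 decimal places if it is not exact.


Sort by priority (ascending = highest first):
Order: [(1, 10), (2, 9), (3, 10)]
Completion times:
  Priority 1, burst=10, C=10
  Priority 2, burst=9, C=19
  Priority 3, burst=10, C=29
Average turnaround = 58/3 = 19.3333

19.3333


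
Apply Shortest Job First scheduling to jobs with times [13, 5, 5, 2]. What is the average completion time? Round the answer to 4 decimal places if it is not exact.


SJF order (ascending): [2, 5, 5, 13]
Completion times:
  Job 1: burst=2, C=2
  Job 2: burst=5, C=7
  Job 3: burst=5, C=12
  Job 4: burst=13, C=25
Average completion = 46/4 = 11.5

11.5


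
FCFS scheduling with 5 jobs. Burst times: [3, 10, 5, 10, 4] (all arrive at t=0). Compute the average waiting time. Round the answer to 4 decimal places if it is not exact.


FCFS order (as given): [3, 10, 5, 10, 4]
Waiting times:
  Job 1: wait = 0
  Job 2: wait = 3
  Job 3: wait = 13
  Job 4: wait = 18
  Job 5: wait = 28
Sum of waiting times = 62
Average waiting time = 62/5 = 12.4

12.4


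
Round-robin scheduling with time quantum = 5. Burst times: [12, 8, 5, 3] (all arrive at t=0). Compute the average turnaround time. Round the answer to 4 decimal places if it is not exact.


Time quantum = 5
Execution trace:
  J1 runs 5 units, time = 5
  J2 runs 5 units, time = 10
  J3 runs 5 units, time = 15
  J4 runs 3 units, time = 18
  J1 runs 5 units, time = 23
  J2 runs 3 units, time = 26
  J1 runs 2 units, time = 28
Finish times: [28, 26, 15, 18]
Average turnaround = 87/4 = 21.75

21.75


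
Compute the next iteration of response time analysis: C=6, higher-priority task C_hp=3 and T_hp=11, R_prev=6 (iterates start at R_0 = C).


R_next = C + ceil(R_prev / T_hp) * C_hp
ceil(6 / 11) = ceil(0.5455) = 1
Interference = 1 * 3 = 3
R_next = 6 + 3 = 9

9


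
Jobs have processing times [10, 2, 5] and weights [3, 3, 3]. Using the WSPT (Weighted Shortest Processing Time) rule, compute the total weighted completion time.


Compute p/w ratios and sort ascending (WSPT): [(2, 3), (5, 3), (10, 3)]
Compute weighted completion times:
  Job (p=2,w=3): C=2, w*C=3*2=6
  Job (p=5,w=3): C=7, w*C=3*7=21
  Job (p=10,w=3): C=17, w*C=3*17=51
Total weighted completion time = 78

78


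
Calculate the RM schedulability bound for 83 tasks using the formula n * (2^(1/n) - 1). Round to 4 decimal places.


Compute 2^(1/83) = 1.0083861392
Subtract 1: 1.0083861392 - 1 = 0.0083861392
Multiply by n: 83 * 0.0083861392 = 0.6960495536
Round to 4 dp: 0.6960

0.6960


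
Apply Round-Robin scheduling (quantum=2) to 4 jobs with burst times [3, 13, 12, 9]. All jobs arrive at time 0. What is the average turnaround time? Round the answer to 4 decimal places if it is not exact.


Time quantum = 2
Execution trace:
  J1 runs 2 units, time = 2
  J2 runs 2 units, time = 4
  J3 runs 2 units, time = 6
  J4 runs 2 units, time = 8
  J1 runs 1 units, time = 9
  J2 runs 2 units, time = 11
  J3 runs 2 units, time = 13
  J4 runs 2 units, time = 15
  J2 runs 2 units, time = 17
  J3 runs 2 units, time = 19
  J4 runs 2 units, time = 21
  J2 runs 2 units, time = 23
  J3 runs 2 units, time = 25
  J4 runs 2 units, time = 27
  J2 runs 2 units, time = 29
  J3 runs 2 units, time = 31
  J4 runs 1 units, time = 32
  J2 runs 2 units, time = 34
  J3 runs 2 units, time = 36
  J2 runs 1 units, time = 37
Finish times: [9, 37, 36, 32]
Average turnaround = 114/4 = 28.5

28.5


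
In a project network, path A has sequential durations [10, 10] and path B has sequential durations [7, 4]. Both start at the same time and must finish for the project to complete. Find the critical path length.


Path A total = 10 + 10 = 20
Path B total = 7 + 4 = 11
Critical path = longest path = max(20, 11) = 20

20


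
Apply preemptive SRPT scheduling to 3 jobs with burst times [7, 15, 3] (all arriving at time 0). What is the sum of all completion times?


Since all jobs arrive at t=0, SRPT equals SPT ordering.
SPT order: [3, 7, 15]
Completion times:
  Job 1: p=3, C=3
  Job 2: p=7, C=10
  Job 3: p=15, C=25
Total completion time = 3 + 10 + 25 = 38

38


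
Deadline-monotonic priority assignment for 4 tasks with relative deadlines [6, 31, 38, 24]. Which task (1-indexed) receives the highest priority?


Sort tasks by relative deadline (ascending):
  Task 1: deadline = 6
  Task 4: deadline = 24
  Task 2: deadline = 31
  Task 3: deadline = 38
Priority order (highest first): [1, 4, 2, 3]
Highest priority task = 1

1


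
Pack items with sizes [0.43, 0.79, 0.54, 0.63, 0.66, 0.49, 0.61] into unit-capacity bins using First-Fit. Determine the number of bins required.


Place items sequentially using First-Fit:
  Item 0.43 -> new Bin 1
  Item 0.79 -> new Bin 2
  Item 0.54 -> Bin 1 (now 0.97)
  Item 0.63 -> new Bin 3
  Item 0.66 -> new Bin 4
  Item 0.49 -> new Bin 5
  Item 0.61 -> new Bin 6
Total bins used = 6

6


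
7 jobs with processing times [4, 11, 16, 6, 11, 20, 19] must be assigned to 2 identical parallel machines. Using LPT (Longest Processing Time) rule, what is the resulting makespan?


Sort jobs in decreasing order (LPT): [20, 19, 16, 11, 11, 6, 4]
Assign each job to the least loaded machine:
  Machine 1: jobs [20, 11, 11], load = 42
  Machine 2: jobs [19, 16, 6, 4], load = 45
Makespan = max load = 45

45


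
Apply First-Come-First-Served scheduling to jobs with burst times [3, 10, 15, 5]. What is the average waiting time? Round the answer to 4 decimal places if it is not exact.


FCFS order (as given): [3, 10, 15, 5]
Waiting times:
  Job 1: wait = 0
  Job 2: wait = 3
  Job 3: wait = 13
  Job 4: wait = 28
Sum of waiting times = 44
Average waiting time = 44/4 = 11.0

11.0


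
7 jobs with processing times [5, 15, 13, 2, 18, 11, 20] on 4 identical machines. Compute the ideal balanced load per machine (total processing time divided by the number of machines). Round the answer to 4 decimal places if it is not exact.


Total processing time = 5 + 15 + 13 + 2 + 18 + 11 + 20 = 84
Number of machines = 4
Ideal balanced load = 84 / 4 = 21.0

21.0


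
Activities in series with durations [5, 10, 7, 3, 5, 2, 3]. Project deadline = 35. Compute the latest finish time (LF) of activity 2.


LF(activity 2) = deadline - sum of successor durations
Successors: activities 3 through 7 with durations [7, 3, 5, 2, 3]
Sum of successor durations = 20
LF = 35 - 20 = 15

15


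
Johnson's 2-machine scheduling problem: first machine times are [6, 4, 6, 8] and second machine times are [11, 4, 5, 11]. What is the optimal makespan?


Apply Johnson's rule:
  Group 1 (a <= b): [(2, 4, 4), (1, 6, 11), (4, 8, 11)]
  Group 2 (a > b): [(3, 6, 5)]
Optimal job order: [2, 1, 4, 3]
Schedule:
  Job 2: M1 done at 4, M2 done at 8
  Job 1: M1 done at 10, M2 done at 21
  Job 4: M1 done at 18, M2 done at 32
  Job 3: M1 done at 24, M2 done at 37
Makespan = 37

37


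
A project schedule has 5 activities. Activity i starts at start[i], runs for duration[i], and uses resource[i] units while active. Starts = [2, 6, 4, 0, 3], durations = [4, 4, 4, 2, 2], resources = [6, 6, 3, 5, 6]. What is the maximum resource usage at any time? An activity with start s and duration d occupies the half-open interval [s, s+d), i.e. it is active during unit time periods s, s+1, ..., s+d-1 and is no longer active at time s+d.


Each activity i is active on [start_i, start_i + duration_i).
Compute total resource usage per time slot:
  t=0: active resources = [5], total = 5
  t=1: active resources = [5], total = 5
  t=2: active resources = [6], total = 6
  t=3: active resources = [6, 6], total = 12
  t=4: active resources = [6, 3, 6], total = 15
  t=5: active resources = [6, 3], total = 9
  t=6: active resources = [6, 3], total = 9
  t=7: active resources = [6, 3], total = 9
  t=8: active resources = [6], total = 6
  t=9: active resources = [6], total = 6
Peak resource demand = 15

15


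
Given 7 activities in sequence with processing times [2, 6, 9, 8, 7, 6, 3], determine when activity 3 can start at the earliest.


Activity 3 starts after activities 1 through 2 complete.
Predecessor durations: [2, 6]
ES = 2 + 6 = 8

8


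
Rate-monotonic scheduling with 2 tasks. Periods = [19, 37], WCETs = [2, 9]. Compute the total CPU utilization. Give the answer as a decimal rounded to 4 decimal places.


Compute individual utilizations (exact fractions):
  Task 1: C/T = 2/19 (approx. 0.1053)
  Task 2: C/T = 9/37 (approx. 0.2432)
Total utilization U = 2/19 + 9/37 = 245/703
Rounded to 4 decimal places: U = 0.3485
RM (Liu & Layland) bound for 2 tasks = 0.828427; compare with U = 245/703 (approx. 0.348506)
U <= bound, so schedulable by RM sufficient condition.

0.3485


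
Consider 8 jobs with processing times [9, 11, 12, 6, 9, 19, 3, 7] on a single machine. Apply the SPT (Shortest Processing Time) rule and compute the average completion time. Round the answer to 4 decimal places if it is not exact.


Sort jobs by processing time (SPT order): [3, 6, 7, 9, 9, 11, 12, 19]
Compute completion times sequentially:
  Job 1: processing = 3, completes at 3
  Job 2: processing = 6, completes at 9
  Job 3: processing = 7, completes at 16
  Job 4: processing = 9, completes at 25
  Job 5: processing = 9, completes at 34
  Job 6: processing = 11, completes at 45
  Job 7: processing = 12, completes at 57
  Job 8: processing = 19, completes at 76
Sum of completion times = 265
Average completion time = 265/8 = 33.125

33.125


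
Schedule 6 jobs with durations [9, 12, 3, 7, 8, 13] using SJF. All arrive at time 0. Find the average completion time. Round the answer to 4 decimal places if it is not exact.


SJF order (ascending): [3, 7, 8, 9, 12, 13]
Completion times:
  Job 1: burst=3, C=3
  Job 2: burst=7, C=10
  Job 3: burst=8, C=18
  Job 4: burst=9, C=27
  Job 5: burst=12, C=39
  Job 6: burst=13, C=52
Average completion = 149/6 = 24.8333

24.8333


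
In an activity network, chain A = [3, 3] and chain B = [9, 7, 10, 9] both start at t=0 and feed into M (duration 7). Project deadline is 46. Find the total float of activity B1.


Forward pass: ES(B1) = sum of predecessors on chain B = 0
EF = ES + duration = 0 + 9 = 9
Backward pass: LF(M) = deadline = 46; LS(M) = 46 - 7 = 39
LF(B1) = LS(M) - sum(successors on chain B) = 39 - 26 = 13
LS = LF - duration = 13 - 9 = 4
Total float = LS - ES = 4 - 0 = 4

4


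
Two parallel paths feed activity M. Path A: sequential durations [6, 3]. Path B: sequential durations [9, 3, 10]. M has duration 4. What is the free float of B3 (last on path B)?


ES(B3) = sum of predecessors on chain B = 12
EF(B3) = ES + duration = 12 + 10 = 22
Successor of B3 is M. ES(M) = max(sum(A), sum(B)) = max(9, 22) = 22
Free float = ES(successor) - EF(current) = 22 - 22 = 0

0


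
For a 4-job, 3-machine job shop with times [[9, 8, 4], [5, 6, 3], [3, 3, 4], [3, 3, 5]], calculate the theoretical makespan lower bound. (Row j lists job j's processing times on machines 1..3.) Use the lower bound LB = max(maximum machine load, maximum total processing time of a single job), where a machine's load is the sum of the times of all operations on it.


Machine loads:
  Machine 1: 9 + 5 + 3 + 3 = 20
  Machine 2: 8 + 6 + 3 + 3 = 20
  Machine 3: 4 + 3 + 4 + 5 = 16
Max machine load = 20
Job totals:
  Job 1: 21
  Job 2: 14
  Job 3: 10
  Job 4: 11
Max job total = 21
Lower bound = max(20, 21) = 21

21


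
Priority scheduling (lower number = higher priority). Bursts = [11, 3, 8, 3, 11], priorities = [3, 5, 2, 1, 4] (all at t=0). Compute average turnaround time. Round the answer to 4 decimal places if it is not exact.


Sort by priority (ascending = highest first):
Order: [(1, 3), (2, 8), (3, 11), (4, 11), (5, 3)]
Completion times:
  Priority 1, burst=3, C=3
  Priority 2, burst=8, C=11
  Priority 3, burst=11, C=22
  Priority 4, burst=11, C=33
  Priority 5, burst=3, C=36
Average turnaround = 105/5 = 21.0

21.0


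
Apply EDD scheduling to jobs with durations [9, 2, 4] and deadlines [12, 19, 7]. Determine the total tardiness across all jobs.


Sort by due date (EDD order): [(4, 7), (9, 12), (2, 19)]
Compute completion times and tardiness:
  Job 1: p=4, d=7, C=4, tardiness=max(0,4-7)=0
  Job 2: p=9, d=12, C=13, tardiness=max(0,13-12)=1
  Job 3: p=2, d=19, C=15, tardiness=max(0,15-19)=0
Total tardiness = 1

1


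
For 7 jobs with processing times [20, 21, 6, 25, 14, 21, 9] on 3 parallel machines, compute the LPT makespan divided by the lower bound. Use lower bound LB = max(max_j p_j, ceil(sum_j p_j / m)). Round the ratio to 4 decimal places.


LPT order: [25, 21, 21, 20, 14, 9, 6]
Machine loads after assignment: [40, 41, 35]
LPT makespan = 41
Lower bound = max(max_job, ceil(total/3)) = max(25, 39) = 39
Ratio = 41 / 39 = 1.0513

1.0513


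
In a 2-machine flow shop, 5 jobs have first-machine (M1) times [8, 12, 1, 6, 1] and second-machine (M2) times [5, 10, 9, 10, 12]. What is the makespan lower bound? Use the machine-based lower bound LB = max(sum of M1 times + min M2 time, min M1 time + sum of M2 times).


LB1 = sum(M1 times) + min(M2 times) = 28 + 5 = 33
LB2 = min(M1 times) + sum(M2 times) = 1 + 46 = 47
Lower bound = max(LB1, LB2) = max(33, 47) = 47

47


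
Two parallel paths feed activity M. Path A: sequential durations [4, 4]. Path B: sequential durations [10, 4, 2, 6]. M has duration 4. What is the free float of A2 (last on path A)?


ES(A2) = sum of predecessors on chain A = 4
EF(A2) = ES + duration = 4 + 4 = 8
Successor of A2 is M. ES(M) = max(sum(A), sum(B)) = max(8, 22) = 22
Free float = ES(successor) - EF(current) = 22 - 8 = 14

14


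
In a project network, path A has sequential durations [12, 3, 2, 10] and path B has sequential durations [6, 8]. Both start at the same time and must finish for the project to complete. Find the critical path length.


Path A total = 12 + 3 + 2 + 10 = 27
Path B total = 6 + 8 = 14
Critical path = longest path = max(27, 14) = 27

27


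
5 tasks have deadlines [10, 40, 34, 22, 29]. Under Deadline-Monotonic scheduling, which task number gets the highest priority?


Sort tasks by relative deadline (ascending):
  Task 1: deadline = 10
  Task 4: deadline = 22
  Task 5: deadline = 29
  Task 3: deadline = 34
  Task 2: deadline = 40
Priority order (highest first): [1, 4, 5, 3, 2]
Highest priority task = 1

1


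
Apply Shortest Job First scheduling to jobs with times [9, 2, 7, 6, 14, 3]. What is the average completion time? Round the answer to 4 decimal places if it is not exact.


SJF order (ascending): [2, 3, 6, 7, 9, 14]
Completion times:
  Job 1: burst=2, C=2
  Job 2: burst=3, C=5
  Job 3: burst=6, C=11
  Job 4: burst=7, C=18
  Job 5: burst=9, C=27
  Job 6: burst=14, C=41
Average completion = 104/6 = 17.3333

17.3333


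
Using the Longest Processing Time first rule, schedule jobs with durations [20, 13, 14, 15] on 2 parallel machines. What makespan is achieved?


Sort jobs in decreasing order (LPT): [20, 15, 14, 13]
Assign each job to the least loaded machine:
  Machine 1: jobs [20, 13], load = 33
  Machine 2: jobs [15, 14], load = 29
Makespan = max load = 33

33


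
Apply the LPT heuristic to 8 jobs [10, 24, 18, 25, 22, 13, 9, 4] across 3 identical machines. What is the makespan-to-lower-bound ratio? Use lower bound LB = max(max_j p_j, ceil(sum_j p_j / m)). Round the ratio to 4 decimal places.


LPT order: [25, 24, 22, 18, 13, 10, 9, 4]
Machine loads after assignment: [44, 41, 40]
LPT makespan = 44
Lower bound = max(max_job, ceil(total/3)) = max(25, 42) = 42
Ratio = 44 / 42 = 1.0476

1.0476


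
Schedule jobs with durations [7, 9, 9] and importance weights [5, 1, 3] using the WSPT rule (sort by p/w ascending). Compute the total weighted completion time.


Compute p/w ratios and sort ascending (WSPT): [(7, 5), (9, 3), (9, 1)]
Compute weighted completion times:
  Job (p=7,w=5): C=7, w*C=5*7=35
  Job (p=9,w=3): C=16, w*C=3*16=48
  Job (p=9,w=1): C=25, w*C=1*25=25
Total weighted completion time = 108

108


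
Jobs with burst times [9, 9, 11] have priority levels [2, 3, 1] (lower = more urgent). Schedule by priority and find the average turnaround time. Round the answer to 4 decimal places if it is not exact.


Sort by priority (ascending = highest first):
Order: [(1, 11), (2, 9), (3, 9)]
Completion times:
  Priority 1, burst=11, C=11
  Priority 2, burst=9, C=20
  Priority 3, burst=9, C=29
Average turnaround = 60/3 = 20.0

20.0


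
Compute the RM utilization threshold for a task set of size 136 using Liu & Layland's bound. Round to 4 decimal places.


Compute 2^(1/136) = 1.0051096806
Subtract 1: 1.0051096806 - 1 = 0.0051096806
Multiply by n: 136 * 0.0051096806 = 0.6949165616
Round to 4 dp: 0.6949

0.6949


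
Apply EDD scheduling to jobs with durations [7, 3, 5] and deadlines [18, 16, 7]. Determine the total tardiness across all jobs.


Sort by due date (EDD order): [(5, 7), (3, 16), (7, 18)]
Compute completion times and tardiness:
  Job 1: p=5, d=7, C=5, tardiness=max(0,5-7)=0
  Job 2: p=3, d=16, C=8, tardiness=max(0,8-16)=0
  Job 3: p=7, d=18, C=15, tardiness=max(0,15-18)=0
Total tardiness = 0

0


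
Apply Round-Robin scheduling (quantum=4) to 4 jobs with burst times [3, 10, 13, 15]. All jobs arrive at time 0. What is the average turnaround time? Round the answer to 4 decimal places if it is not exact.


Time quantum = 4
Execution trace:
  J1 runs 3 units, time = 3
  J2 runs 4 units, time = 7
  J3 runs 4 units, time = 11
  J4 runs 4 units, time = 15
  J2 runs 4 units, time = 19
  J3 runs 4 units, time = 23
  J4 runs 4 units, time = 27
  J2 runs 2 units, time = 29
  J3 runs 4 units, time = 33
  J4 runs 4 units, time = 37
  J3 runs 1 units, time = 38
  J4 runs 3 units, time = 41
Finish times: [3, 29, 38, 41]
Average turnaround = 111/4 = 27.75

27.75


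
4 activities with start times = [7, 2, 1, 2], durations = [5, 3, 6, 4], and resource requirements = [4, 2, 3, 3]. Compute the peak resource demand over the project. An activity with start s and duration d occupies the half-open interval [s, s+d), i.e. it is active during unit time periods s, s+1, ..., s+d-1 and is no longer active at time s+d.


Each activity i is active on [start_i, start_i + duration_i).
Compute total resource usage per time slot:
  t=0: active resources = [], total = 0
  t=1: active resources = [3], total = 3
  t=2: active resources = [2, 3, 3], total = 8
  t=3: active resources = [2, 3, 3], total = 8
  t=4: active resources = [2, 3, 3], total = 8
  t=5: active resources = [3, 3], total = 6
  t=6: active resources = [3], total = 3
  t=7: active resources = [4], total = 4
  t=8: active resources = [4], total = 4
  t=9: active resources = [4], total = 4
  t=10: active resources = [4], total = 4
  t=11: active resources = [4], total = 4
Peak resource demand = 8

8


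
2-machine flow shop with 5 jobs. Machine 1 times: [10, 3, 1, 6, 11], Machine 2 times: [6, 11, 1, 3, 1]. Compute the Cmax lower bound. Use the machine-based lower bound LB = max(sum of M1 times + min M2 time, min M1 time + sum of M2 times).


LB1 = sum(M1 times) + min(M2 times) = 31 + 1 = 32
LB2 = min(M1 times) + sum(M2 times) = 1 + 22 = 23
Lower bound = max(LB1, LB2) = max(32, 23) = 32

32
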